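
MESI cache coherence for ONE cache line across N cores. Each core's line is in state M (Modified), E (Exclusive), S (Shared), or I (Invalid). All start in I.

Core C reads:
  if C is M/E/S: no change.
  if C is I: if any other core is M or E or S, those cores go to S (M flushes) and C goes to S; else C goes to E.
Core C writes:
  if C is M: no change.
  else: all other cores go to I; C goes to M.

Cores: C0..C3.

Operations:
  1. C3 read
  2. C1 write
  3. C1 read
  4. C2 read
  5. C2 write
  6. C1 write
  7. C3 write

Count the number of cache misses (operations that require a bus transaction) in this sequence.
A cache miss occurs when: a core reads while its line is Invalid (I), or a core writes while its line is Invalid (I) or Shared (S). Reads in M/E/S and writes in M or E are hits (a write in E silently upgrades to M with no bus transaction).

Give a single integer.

Op 1: C3 read [C3 read from I: no other sharers -> C3=E (exclusive)] -> [I,I,I,E] [MISS #1: read from I]
Op 2: C1 write [C1 write: invalidate ['C3=E'] -> C1=M] -> [I,M,I,I] [MISS #2: write from I]
Op 3: C1 read [C1 read: already in M, no change] -> [I,M,I,I] [hit: read from M]
Op 4: C2 read [C2 read from I: others=['C1=M'] -> C2=S, others downsized to S] -> [I,S,S,I] [MISS #3: read from I]
Op 5: C2 write [C2 write: invalidate ['C1=S'] -> C2=M] -> [I,I,M,I] [MISS #4: write from S]
Op 6: C1 write [C1 write: invalidate ['C2=M'] -> C1=M] -> [I,M,I,I] [MISS #5: write from I]
Op 7: C3 write [C3 write: invalidate ['C1=M'] -> C3=M] -> [I,I,I,M] [MISS #6: write from I]

Answer: 6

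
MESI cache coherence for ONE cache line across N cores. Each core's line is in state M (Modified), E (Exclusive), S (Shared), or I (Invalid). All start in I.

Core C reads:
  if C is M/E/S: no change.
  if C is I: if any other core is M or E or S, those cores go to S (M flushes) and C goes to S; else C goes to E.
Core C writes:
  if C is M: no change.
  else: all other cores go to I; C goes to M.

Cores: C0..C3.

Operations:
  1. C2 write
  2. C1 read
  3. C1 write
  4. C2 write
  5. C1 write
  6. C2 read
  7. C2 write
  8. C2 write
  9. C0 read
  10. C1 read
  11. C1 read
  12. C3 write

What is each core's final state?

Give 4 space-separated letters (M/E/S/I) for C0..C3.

Answer: I I I M

Derivation:
Op 1: C2 write [C2 write: invalidate none -> C2=M] -> [I,I,M,I]
Op 2: C1 read [C1 read from I: others=['C2=M'] -> C1=S, others downsized to S] -> [I,S,S,I]
Op 3: C1 write [C1 write: invalidate ['C2=S'] -> C1=M] -> [I,M,I,I]
Op 4: C2 write [C2 write: invalidate ['C1=M'] -> C2=M] -> [I,I,M,I]
Op 5: C1 write [C1 write: invalidate ['C2=M'] -> C1=M] -> [I,M,I,I]
Op 6: C2 read [C2 read from I: others=['C1=M'] -> C2=S, others downsized to S] -> [I,S,S,I]
Op 7: C2 write [C2 write: invalidate ['C1=S'] -> C2=M] -> [I,I,M,I]
Op 8: C2 write [C2 write: already M (modified), no change] -> [I,I,M,I]
Op 9: C0 read [C0 read from I: others=['C2=M'] -> C0=S, others downsized to S] -> [S,I,S,I]
Op 10: C1 read [C1 read from I: others=['C0=S', 'C2=S'] -> C1=S, others downsized to S] -> [S,S,S,I]
Op 11: C1 read [C1 read: already in S, no change] -> [S,S,S,I]
Op 12: C3 write [C3 write: invalidate ['C0=S', 'C1=S', 'C2=S'] -> C3=M] -> [I,I,I,M]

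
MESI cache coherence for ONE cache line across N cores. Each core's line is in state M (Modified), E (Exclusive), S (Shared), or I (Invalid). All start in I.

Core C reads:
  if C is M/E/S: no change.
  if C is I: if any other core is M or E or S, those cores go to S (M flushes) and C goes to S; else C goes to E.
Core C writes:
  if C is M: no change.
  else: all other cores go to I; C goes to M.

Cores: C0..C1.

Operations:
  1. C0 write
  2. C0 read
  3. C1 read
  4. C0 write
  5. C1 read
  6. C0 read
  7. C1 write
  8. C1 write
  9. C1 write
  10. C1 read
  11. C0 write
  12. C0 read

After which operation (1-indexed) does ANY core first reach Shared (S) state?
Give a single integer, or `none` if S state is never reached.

Op 1: C0 write [C0 write: invalidate none -> C0=M] -> [M,I]
Op 2: C0 read [C0 read: already in M, no change] -> [M,I]
Op 3: C1 read [C1 read from I: others=['C0=M'] -> C1=S, others downsized to S] -> [S,S]
  -> First S state at op 3; remaining ops need not be traced.

Answer: 3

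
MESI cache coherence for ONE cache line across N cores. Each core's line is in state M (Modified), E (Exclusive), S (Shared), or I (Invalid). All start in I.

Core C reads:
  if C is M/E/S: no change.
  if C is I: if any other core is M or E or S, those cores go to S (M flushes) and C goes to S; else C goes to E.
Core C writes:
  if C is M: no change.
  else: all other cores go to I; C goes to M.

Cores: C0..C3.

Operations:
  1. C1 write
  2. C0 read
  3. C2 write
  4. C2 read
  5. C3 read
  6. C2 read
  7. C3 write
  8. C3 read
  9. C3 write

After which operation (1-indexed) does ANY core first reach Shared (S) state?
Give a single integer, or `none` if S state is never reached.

Op 1: C1 write [C1 write: invalidate none -> C1=M] -> [I,M,I,I]
Op 2: C0 read [C0 read from I: others=['C1=M'] -> C0=S, others downsized to S] -> [S,S,I,I]
  -> First S state at op 2; remaining ops need not be traced.

Answer: 2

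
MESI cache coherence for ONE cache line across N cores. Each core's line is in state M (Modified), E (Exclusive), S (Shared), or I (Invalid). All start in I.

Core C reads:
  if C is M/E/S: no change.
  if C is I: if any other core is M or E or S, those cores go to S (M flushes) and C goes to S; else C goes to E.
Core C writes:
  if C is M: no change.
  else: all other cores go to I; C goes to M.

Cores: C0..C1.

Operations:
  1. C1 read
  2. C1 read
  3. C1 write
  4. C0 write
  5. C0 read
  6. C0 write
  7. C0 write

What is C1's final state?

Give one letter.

Op 1: C1 read [C1 read from I: no other sharers -> C1=E (exclusive)] -> [I,E]
Op 2: C1 read [C1 read: already in E, no change] -> [I,E]
Op 3: C1 write [C1 write: invalidate none -> C1=M] -> [I,M]
Op 4: C0 write [C0 write: invalidate ['C1=M'] -> C0=M] -> [M,I]
Op 5: C0 read [C0 read: already in M, no change] -> [M,I]
Op 6: C0 write [C0 write: already M (modified), no change] -> [M,I]
Op 7: C0 write [C0 write: already M (modified), no change] -> [M,I]

Answer: I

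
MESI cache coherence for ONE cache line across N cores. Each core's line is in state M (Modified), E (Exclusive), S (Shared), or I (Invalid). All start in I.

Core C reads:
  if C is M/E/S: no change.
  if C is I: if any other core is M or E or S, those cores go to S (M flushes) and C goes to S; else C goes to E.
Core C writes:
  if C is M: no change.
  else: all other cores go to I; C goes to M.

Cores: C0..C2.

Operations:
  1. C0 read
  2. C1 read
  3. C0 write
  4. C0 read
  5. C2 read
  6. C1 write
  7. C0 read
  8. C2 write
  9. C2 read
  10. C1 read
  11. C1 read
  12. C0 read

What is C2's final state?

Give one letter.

Op 1: C0 read [C0 read from I: no other sharers -> C0=E (exclusive)] -> [E,I,I]
Op 2: C1 read [C1 read from I: others=['C0=E'] -> C1=S, others downsized to S] -> [S,S,I]
Op 3: C0 write [C0 write: invalidate ['C1=S'] -> C0=M] -> [M,I,I]
Op 4: C0 read [C0 read: already in M, no change] -> [M,I,I]
Op 5: C2 read [C2 read from I: others=['C0=M'] -> C2=S, others downsized to S] -> [S,I,S]
Op 6: C1 write [C1 write: invalidate ['C0=S', 'C2=S'] -> C1=M] -> [I,M,I]
Op 7: C0 read [C0 read from I: others=['C1=M'] -> C0=S, others downsized to S] -> [S,S,I]
Op 8: C2 write [C2 write: invalidate ['C0=S', 'C1=S'] -> C2=M] -> [I,I,M]
Op 9: C2 read [C2 read: already in M, no change] -> [I,I,M]
Op 10: C1 read [C1 read from I: others=['C2=M'] -> C1=S, others downsized to S] -> [I,S,S]
Op 11: C1 read [C1 read: already in S, no change] -> [I,S,S]
Op 12: C0 read [C0 read from I: others=['C1=S', 'C2=S'] -> C0=S, others downsized to S] -> [S,S,S]

Answer: S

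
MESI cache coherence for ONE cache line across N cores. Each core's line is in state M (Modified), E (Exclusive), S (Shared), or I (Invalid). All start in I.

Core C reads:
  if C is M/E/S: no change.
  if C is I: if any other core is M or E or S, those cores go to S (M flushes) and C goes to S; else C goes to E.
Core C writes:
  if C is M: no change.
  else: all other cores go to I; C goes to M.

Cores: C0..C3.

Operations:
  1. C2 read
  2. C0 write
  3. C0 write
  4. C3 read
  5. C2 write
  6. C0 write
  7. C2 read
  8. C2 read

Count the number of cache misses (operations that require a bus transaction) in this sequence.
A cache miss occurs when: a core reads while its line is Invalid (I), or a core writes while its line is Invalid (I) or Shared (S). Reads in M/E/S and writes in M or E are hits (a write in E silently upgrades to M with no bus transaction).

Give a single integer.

Op 1: C2 read [C2 read from I: no other sharers -> C2=E (exclusive)] -> [I,I,E,I] [MISS #1: read from I]
Op 2: C0 write [C0 write: invalidate ['C2=E'] -> C0=M] -> [M,I,I,I] [MISS #2: write from I]
Op 3: C0 write [C0 write: already M (modified), no change] -> [M,I,I,I] [hit: write from M]
Op 4: C3 read [C3 read from I: others=['C0=M'] -> C3=S, others downsized to S] -> [S,I,I,S] [MISS #3: read from I]
Op 5: C2 write [C2 write: invalidate ['C0=S', 'C3=S'] -> C2=M] -> [I,I,M,I] [MISS #4: write from I]
Op 6: C0 write [C0 write: invalidate ['C2=M'] -> C0=M] -> [M,I,I,I] [MISS #5: write from I]
Op 7: C2 read [C2 read from I: others=['C0=M'] -> C2=S, others downsized to S] -> [S,I,S,I] [MISS #6: read from I]
Op 8: C2 read [C2 read: already in S, no change] -> [S,I,S,I] [hit: read from S]

Answer: 6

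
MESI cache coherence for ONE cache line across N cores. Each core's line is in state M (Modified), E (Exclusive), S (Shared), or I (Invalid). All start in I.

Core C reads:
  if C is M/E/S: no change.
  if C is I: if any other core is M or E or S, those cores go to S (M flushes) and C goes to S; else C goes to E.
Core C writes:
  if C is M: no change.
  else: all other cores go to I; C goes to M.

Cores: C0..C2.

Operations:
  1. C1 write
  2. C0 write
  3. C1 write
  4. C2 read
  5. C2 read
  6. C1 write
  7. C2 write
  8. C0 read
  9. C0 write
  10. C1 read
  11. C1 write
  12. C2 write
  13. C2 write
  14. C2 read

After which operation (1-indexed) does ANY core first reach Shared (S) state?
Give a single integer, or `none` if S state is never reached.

Answer: 4

Derivation:
Op 1: C1 write [C1 write: invalidate none -> C1=M] -> [I,M,I]
Op 2: C0 write [C0 write: invalidate ['C1=M'] -> C0=M] -> [M,I,I]
Op 3: C1 write [C1 write: invalidate ['C0=M'] -> C1=M] -> [I,M,I]
Op 4: C2 read [C2 read from I: others=['C1=M'] -> C2=S, others downsized to S] -> [I,S,S]
  -> First S state at op 4; remaining ops need not be traced.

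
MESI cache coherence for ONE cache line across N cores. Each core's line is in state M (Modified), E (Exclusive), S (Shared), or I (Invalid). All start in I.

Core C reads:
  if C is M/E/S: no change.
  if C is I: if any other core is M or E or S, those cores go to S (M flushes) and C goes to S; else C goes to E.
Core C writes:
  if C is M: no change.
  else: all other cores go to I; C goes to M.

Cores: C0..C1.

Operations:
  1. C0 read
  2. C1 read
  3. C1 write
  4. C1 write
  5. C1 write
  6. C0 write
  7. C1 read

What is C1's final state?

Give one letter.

Op 1: C0 read [C0 read from I: no other sharers -> C0=E (exclusive)] -> [E,I]
Op 2: C1 read [C1 read from I: others=['C0=E'] -> C1=S, others downsized to S] -> [S,S]
Op 3: C1 write [C1 write: invalidate ['C0=S'] -> C1=M] -> [I,M]
Op 4: C1 write [C1 write: already M (modified), no change] -> [I,M]
Op 5: C1 write [C1 write: already M (modified), no change] -> [I,M]
Op 6: C0 write [C0 write: invalidate ['C1=M'] -> C0=M] -> [M,I]
Op 7: C1 read [C1 read from I: others=['C0=M'] -> C1=S, others downsized to S] -> [S,S]

Answer: S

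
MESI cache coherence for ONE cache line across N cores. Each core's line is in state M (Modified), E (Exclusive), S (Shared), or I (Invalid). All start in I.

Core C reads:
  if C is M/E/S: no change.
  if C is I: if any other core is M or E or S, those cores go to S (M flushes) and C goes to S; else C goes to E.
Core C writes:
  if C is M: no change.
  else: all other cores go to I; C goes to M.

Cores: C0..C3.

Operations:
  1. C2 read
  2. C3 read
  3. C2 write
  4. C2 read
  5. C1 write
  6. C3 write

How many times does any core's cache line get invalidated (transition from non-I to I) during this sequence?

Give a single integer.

Answer: 3

Derivation:
Op 1: C2 read [C2 read from I: no other sharers -> C2=E (exclusive)] -> [I,I,E,I] (invalidations this op: 0; running total: 0)
Op 2: C3 read [C3 read from I: others=['C2=E'] -> C3=S, others downsized to S] -> [I,I,S,S] (invalidations this op: 0; running total: 0)
Op 3: C2 write [C2 write: invalidate ['C3=S'] -> C2=M] -> [I,I,M,I] (invalidations this op: 1; running total: 1)
Op 4: C2 read [C2 read: already in M, no change] -> [I,I,M,I] (invalidations this op: 0; running total: 1)
Op 5: C1 write [C1 write: invalidate ['C2=M'] -> C1=M] -> [I,M,I,I] (invalidations this op: 1; running total: 2)
Op 6: C3 write [C3 write: invalidate ['C1=M'] -> C3=M] -> [I,I,I,M] (invalidations this op: 1; running total: 3)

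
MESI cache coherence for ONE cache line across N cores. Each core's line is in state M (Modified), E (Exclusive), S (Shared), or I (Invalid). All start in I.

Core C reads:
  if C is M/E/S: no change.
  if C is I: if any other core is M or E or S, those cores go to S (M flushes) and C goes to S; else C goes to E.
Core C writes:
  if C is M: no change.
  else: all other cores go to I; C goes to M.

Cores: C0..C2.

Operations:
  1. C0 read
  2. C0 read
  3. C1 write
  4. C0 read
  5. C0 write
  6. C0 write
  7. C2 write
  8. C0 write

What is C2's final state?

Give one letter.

Op 1: C0 read [C0 read from I: no other sharers -> C0=E (exclusive)] -> [E,I,I]
Op 2: C0 read [C0 read: already in E, no change] -> [E,I,I]
Op 3: C1 write [C1 write: invalidate ['C0=E'] -> C1=M] -> [I,M,I]
Op 4: C0 read [C0 read from I: others=['C1=M'] -> C0=S, others downsized to S] -> [S,S,I]
Op 5: C0 write [C0 write: invalidate ['C1=S'] -> C0=M] -> [M,I,I]
Op 6: C0 write [C0 write: already M (modified), no change] -> [M,I,I]
Op 7: C2 write [C2 write: invalidate ['C0=M'] -> C2=M] -> [I,I,M]
Op 8: C0 write [C0 write: invalidate ['C2=M'] -> C0=M] -> [M,I,I]

Answer: I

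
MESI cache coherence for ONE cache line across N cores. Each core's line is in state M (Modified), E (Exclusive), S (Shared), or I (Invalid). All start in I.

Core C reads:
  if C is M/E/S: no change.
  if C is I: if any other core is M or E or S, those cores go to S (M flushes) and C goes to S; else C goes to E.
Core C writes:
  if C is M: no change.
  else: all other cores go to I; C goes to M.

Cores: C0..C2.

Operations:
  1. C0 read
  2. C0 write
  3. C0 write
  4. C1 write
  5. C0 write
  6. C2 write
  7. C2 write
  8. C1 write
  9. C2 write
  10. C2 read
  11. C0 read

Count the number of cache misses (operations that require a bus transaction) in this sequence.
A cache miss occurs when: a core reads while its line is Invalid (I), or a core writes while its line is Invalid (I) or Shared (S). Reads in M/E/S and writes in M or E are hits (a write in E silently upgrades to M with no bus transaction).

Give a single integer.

Op 1: C0 read [C0 read from I: no other sharers -> C0=E (exclusive)] -> [E,I,I] [MISS #1: read from I]
Op 2: C0 write [C0 write: invalidate none -> C0=M] -> [M,I,I] [hit: write from E is a silent E->M upgrade, no bus transaction]
Op 3: C0 write [C0 write: already M (modified), no change] -> [M,I,I] [hit: write from M]
Op 4: C1 write [C1 write: invalidate ['C0=M'] -> C1=M] -> [I,M,I] [MISS #2: write from I]
Op 5: C0 write [C0 write: invalidate ['C1=M'] -> C0=M] -> [M,I,I] [MISS #3: write from I]
Op 6: C2 write [C2 write: invalidate ['C0=M'] -> C2=M] -> [I,I,M] [MISS #4: write from I]
Op 7: C2 write [C2 write: already M (modified), no change] -> [I,I,M] [hit: write from M]
Op 8: C1 write [C1 write: invalidate ['C2=M'] -> C1=M] -> [I,M,I] [MISS #5: write from I]
Op 9: C2 write [C2 write: invalidate ['C1=M'] -> C2=M] -> [I,I,M] [MISS #6: write from I]
Op 10: C2 read [C2 read: already in M, no change] -> [I,I,M] [hit: read from M]
Op 11: C0 read [C0 read from I: others=['C2=M'] -> C0=S, others downsized to S] -> [S,I,S] [MISS #7: read from I]

Answer: 7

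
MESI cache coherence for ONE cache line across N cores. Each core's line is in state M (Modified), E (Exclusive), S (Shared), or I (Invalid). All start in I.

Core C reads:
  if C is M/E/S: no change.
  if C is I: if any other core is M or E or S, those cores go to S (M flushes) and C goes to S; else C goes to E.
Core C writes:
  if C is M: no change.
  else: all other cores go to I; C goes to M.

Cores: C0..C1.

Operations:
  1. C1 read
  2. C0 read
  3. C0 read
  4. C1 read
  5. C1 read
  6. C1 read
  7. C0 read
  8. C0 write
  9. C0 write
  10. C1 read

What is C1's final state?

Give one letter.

Op 1: C1 read [C1 read from I: no other sharers -> C1=E (exclusive)] -> [I,E]
Op 2: C0 read [C0 read from I: others=['C1=E'] -> C0=S, others downsized to S] -> [S,S]
Op 3: C0 read [C0 read: already in S, no change] -> [S,S]
Op 4: C1 read [C1 read: already in S, no change] -> [S,S]
Op 5: C1 read [C1 read: already in S, no change] -> [S,S]
Op 6: C1 read [C1 read: already in S, no change] -> [S,S]
Op 7: C0 read [C0 read: already in S, no change] -> [S,S]
Op 8: C0 write [C0 write: invalidate ['C1=S'] -> C0=M] -> [M,I]
Op 9: C0 write [C0 write: already M (modified), no change] -> [M,I]
Op 10: C1 read [C1 read from I: others=['C0=M'] -> C1=S, others downsized to S] -> [S,S]

Answer: S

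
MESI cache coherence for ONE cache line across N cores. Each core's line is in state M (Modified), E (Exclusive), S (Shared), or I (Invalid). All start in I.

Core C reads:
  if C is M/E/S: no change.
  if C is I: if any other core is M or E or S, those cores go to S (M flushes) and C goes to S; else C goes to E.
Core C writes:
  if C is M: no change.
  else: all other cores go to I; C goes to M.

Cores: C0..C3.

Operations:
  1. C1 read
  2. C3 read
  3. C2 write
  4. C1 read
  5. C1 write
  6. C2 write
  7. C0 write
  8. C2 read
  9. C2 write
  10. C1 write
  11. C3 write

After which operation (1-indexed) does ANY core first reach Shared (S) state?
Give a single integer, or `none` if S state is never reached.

Answer: 2

Derivation:
Op 1: C1 read [C1 read from I: no other sharers -> C1=E (exclusive)] -> [I,E,I,I]
Op 2: C3 read [C3 read from I: others=['C1=E'] -> C3=S, others downsized to S] -> [I,S,I,S]
  -> First S state at op 2; remaining ops need not be traced.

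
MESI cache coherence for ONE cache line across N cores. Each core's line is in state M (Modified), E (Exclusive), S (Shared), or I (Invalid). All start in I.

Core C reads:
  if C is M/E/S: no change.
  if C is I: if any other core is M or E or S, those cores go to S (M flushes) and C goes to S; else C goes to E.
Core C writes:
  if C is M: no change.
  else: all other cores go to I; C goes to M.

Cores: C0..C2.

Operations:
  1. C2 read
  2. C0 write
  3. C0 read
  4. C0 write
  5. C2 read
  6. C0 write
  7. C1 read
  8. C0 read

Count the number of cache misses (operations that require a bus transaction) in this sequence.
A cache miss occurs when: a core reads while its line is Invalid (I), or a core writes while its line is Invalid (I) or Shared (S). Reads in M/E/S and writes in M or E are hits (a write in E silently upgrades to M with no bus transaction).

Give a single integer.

Answer: 5

Derivation:
Op 1: C2 read [C2 read from I: no other sharers -> C2=E (exclusive)] -> [I,I,E] [MISS #1: read from I]
Op 2: C0 write [C0 write: invalidate ['C2=E'] -> C0=M] -> [M,I,I] [MISS #2: write from I]
Op 3: C0 read [C0 read: already in M, no change] -> [M,I,I] [hit: read from M]
Op 4: C0 write [C0 write: already M (modified), no change] -> [M,I,I] [hit: write from M]
Op 5: C2 read [C2 read from I: others=['C0=M'] -> C2=S, others downsized to S] -> [S,I,S] [MISS #3: read from I]
Op 6: C0 write [C0 write: invalidate ['C2=S'] -> C0=M] -> [M,I,I] [MISS #4: write from S]
Op 7: C1 read [C1 read from I: others=['C0=M'] -> C1=S, others downsized to S] -> [S,S,I] [MISS #5: read from I]
Op 8: C0 read [C0 read: already in S, no change] -> [S,S,I] [hit: read from S]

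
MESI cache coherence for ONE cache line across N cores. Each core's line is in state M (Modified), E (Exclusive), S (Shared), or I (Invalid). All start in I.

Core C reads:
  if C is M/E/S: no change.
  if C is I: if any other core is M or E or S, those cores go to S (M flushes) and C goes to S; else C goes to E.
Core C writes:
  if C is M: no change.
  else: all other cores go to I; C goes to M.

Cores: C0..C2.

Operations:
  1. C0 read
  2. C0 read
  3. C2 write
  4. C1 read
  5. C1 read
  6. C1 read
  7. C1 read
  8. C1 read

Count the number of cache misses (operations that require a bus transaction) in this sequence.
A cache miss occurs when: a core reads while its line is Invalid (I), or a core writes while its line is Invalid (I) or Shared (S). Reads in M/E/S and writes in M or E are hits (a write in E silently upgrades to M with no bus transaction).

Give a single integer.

Op 1: C0 read [C0 read from I: no other sharers -> C0=E (exclusive)] -> [E,I,I] [MISS #1: read from I]
Op 2: C0 read [C0 read: already in E, no change] -> [E,I,I] [hit: read from E]
Op 3: C2 write [C2 write: invalidate ['C0=E'] -> C2=M] -> [I,I,M] [MISS #2: write from I]
Op 4: C1 read [C1 read from I: others=['C2=M'] -> C1=S, others downsized to S] -> [I,S,S] [MISS #3: read from I]
Op 5: C1 read [C1 read: already in S, no change] -> [I,S,S] [hit: read from S]
Op 6: C1 read [C1 read: already in S, no change] -> [I,S,S] [hit: read from S]
Op 7: C1 read [C1 read: already in S, no change] -> [I,S,S] [hit: read from S]
Op 8: C1 read [C1 read: already in S, no change] -> [I,S,S] [hit: read from S]

Answer: 3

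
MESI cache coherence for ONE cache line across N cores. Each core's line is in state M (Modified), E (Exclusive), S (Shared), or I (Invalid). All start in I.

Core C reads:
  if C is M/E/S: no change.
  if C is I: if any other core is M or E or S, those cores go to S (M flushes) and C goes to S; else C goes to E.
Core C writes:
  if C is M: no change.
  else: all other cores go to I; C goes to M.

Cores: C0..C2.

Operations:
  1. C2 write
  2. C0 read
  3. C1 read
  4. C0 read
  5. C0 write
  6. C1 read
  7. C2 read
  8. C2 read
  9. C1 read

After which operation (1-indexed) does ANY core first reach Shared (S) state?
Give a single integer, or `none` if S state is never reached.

Answer: 2

Derivation:
Op 1: C2 write [C2 write: invalidate none -> C2=M] -> [I,I,M]
Op 2: C0 read [C0 read from I: others=['C2=M'] -> C0=S, others downsized to S] -> [S,I,S]
  -> First S state at op 2; remaining ops need not be traced.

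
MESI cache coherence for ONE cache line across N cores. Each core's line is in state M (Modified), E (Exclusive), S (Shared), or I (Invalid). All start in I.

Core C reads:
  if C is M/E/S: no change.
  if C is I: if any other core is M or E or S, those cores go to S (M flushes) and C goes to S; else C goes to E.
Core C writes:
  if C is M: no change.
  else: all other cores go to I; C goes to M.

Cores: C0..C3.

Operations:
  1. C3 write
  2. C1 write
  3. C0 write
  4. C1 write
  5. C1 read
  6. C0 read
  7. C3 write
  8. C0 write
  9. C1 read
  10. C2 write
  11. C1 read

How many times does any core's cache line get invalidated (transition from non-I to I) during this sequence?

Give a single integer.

Answer: 8

Derivation:
Op 1: C3 write [C3 write: invalidate none -> C3=M] -> [I,I,I,M] (invalidations this op: 0; running total: 0)
Op 2: C1 write [C1 write: invalidate ['C3=M'] -> C1=M] -> [I,M,I,I] (invalidations this op: 1; running total: 1)
Op 3: C0 write [C0 write: invalidate ['C1=M'] -> C0=M] -> [M,I,I,I] (invalidations this op: 1; running total: 2)
Op 4: C1 write [C1 write: invalidate ['C0=M'] -> C1=M] -> [I,M,I,I] (invalidations this op: 1; running total: 3)
Op 5: C1 read [C1 read: already in M, no change] -> [I,M,I,I] (invalidations this op: 0; running total: 3)
Op 6: C0 read [C0 read from I: others=['C1=M'] -> C0=S, others downsized to S] -> [S,S,I,I] (invalidations this op: 0; running total: 3)
Op 7: C3 write [C3 write: invalidate ['C0=S', 'C1=S'] -> C3=M] -> [I,I,I,M] (invalidations this op: 2; running total: 5)
Op 8: C0 write [C0 write: invalidate ['C3=M'] -> C0=M] -> [M,I,I,I] (invalidations this op: 1; running total: 6)
Op 9: C1 read [C1 read from I: others=['C0=M'] -> C1=S, others downsized to S] -> [S,S,I,I] (invalidations this op: 0; running total: 6)
Op 10: C2 write [C2 write: invalidate ['C0=S', 'C1=S'] -> C2=M] -> [I,I,M,I] (invalidations this op: 2; running total: 8)
Op 11: C1 read [C1 read from I: others=['C2=M'] -> C1=S, others downsized to S] -> [I,S,S,I] (invalidations this op: 0; running total: 8)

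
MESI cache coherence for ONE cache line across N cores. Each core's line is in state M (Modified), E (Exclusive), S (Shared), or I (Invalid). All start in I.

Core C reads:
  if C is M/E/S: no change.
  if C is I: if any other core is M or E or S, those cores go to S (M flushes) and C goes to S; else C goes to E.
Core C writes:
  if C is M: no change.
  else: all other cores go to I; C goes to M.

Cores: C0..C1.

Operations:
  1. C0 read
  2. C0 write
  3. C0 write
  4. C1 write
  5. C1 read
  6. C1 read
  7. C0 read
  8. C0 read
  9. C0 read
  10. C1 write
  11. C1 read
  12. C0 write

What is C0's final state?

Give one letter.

Answer: M

Derivation:
Op 1: C0 read [C0 read from I: no other sharers -> C0=E (exclusive)] -> [E,I]
Op 2: C0 write [C0 write: invalidate none -> C0=M] -> [M,I]
Op 3: C0 write [C0 write: already M (modified), no change] -> [M,I]
Op 4: C1 write [C1 write: invalidate ['C0=M'] -> C1=M] -> [I,M]
Op 5: C1 read [C1 read: already in M, no change] -> [I,M]
Op 6: C1 read [C1 read: already in M, no change] -> [I,M]
Op 7: C0 read [C0 read from I: others=['C1=M'] -> C0=S, others downsized to S] -> [S,S]
Op 8: C0 read [C0 read: already in S, no change] -> [S,S]
Op 9: C0 read [C0 read: already in S, no change] -> [S,S]
Op 10: C1 write [C1 write: invalidate ['C0=S'] -> C1=M] -> [I,M]
Op 11: C1 read [C1 read: already in M, no change] -> [I,M]
Op 12: C0 write [C0 write: invalidate ['C1=M'] -> C0=M] -> [M,I]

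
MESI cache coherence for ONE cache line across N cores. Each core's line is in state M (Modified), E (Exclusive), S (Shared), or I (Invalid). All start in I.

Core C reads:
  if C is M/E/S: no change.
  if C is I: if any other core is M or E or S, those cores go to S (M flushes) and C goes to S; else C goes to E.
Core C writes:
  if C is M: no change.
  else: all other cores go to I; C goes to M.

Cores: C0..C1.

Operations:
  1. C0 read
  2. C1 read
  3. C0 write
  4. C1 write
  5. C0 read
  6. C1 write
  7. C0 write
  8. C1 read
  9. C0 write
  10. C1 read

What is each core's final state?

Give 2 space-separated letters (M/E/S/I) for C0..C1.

Answer: S S

Derivation:
Op 1: C0 read [C0 read from I: no other sharers -> C0=E (exclusive)] -> [E,I]
Op 2: C1 read [C1 read from I: others=['C0=E'] -> C1=S, others downsized to S] -> [S,S]
Op 3: C0 write [C0 write: invalidate ['C1=S'] -> C0=M] -> [M,I]
Op 4: C1 write [C1 write: invalidate ['C0=M'] -> C1=M] -> [I,M]
Op 5: C0 read [C0 read from I: others=['C1=M'] -> C0=S, others downsized to S] -> [S,S]
Op 6: C1 write [C1 write: invalidate ['C0=S'] -> C1=M] -> [I,M]
Op 7: C0 write [C0 write: invalidate ['C1=M'] -> C0=M] -> [M,I]
Op 8: C1 read [C1 read from I: others=['C0=M'] -> C1=S, others downsized to S] -> [S,S]
Op 9: C0 write [C0 write: invalidate ['C1=S'] -> C0=M] -> [M,I]
Op 10: C1 read [C1 read from I: others=['C0=M'] -> C1=S, others downsized to S] -> [S,S]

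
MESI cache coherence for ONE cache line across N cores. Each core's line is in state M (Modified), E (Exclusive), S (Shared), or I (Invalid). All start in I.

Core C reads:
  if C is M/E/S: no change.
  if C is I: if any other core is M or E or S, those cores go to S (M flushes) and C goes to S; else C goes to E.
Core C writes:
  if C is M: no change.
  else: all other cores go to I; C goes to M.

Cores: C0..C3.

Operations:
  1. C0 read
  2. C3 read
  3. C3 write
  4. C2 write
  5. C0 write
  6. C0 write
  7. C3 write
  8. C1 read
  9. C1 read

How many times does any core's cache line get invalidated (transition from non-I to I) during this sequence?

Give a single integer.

Answer: 4

Derivation:
Op 1: C0 read [C0 read from I: no other sharers -> C0=E (exclusive)] -> [E,I,I,I] (invalidations this op: 0; running total: 0)
Op 2: C3 read [C3 read from I: others=['C0=E'] -> C3=S, others downsized to S] -> [S,I,I,S] (invalidations this op: 0; running total: 0)
Op 3: C3 write [C3 write: invalidate ['C0=S'] -> C3=M] -> [I,I,I,M] (invalidations this op: 1; running total: 1)
Op 4: C2 write [C2 write: invalidate ['C3=M'] -> C2=M] -> [I,I,M,I] (invalidations this op: 1; running total: 2)
Op 5: C0 write [C0 write: invalidate ['C2=M'] -> C0=M] -> [M,I,I,I] (invalidations this op: 1; running total: 3)
Op 6: C0 write [C0 write: already M (modified), no change] -> [M,I,I,I] (invalidations this op: 0; running total: 3)
Op 7: C3 write [C3 write: invalidate ['C0=M'] -> C3=M] -> [I,I,I,M] (invalidations this op: 1; running total: 4)
Op 8: C1 read [C1 read from I: others=['C3=M'] -> C1=S, others downsized to S] -> [I,S,I,S] (invalidations this op: 0; running total: 4)
Op 9: C1 read [C1 read: already in S, no change] -> [I,S,I,S] (invalidations this op: 0; running total: 4)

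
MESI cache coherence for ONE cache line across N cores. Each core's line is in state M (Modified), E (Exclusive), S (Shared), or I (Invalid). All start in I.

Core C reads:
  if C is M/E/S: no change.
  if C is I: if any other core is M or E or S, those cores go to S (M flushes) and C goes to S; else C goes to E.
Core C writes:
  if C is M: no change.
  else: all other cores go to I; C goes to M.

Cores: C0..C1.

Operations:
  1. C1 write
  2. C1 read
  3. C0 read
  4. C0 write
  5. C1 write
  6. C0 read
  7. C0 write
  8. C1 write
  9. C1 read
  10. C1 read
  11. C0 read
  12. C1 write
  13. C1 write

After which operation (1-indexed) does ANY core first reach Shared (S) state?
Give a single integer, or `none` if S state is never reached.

Op 1: C1 write [C1 write: invalidate none -> C1=M] -> [I,M]
Op 2: C1 read [C1 read: already in M, no change] -> [I,M]
Op 3: C0 read [C0 read from I: others=['C1=M'] -> C0=S, others downsized to S] -> [S,S]
  -> First S state at op 3; remaining ops need not be traced.

Answer: 3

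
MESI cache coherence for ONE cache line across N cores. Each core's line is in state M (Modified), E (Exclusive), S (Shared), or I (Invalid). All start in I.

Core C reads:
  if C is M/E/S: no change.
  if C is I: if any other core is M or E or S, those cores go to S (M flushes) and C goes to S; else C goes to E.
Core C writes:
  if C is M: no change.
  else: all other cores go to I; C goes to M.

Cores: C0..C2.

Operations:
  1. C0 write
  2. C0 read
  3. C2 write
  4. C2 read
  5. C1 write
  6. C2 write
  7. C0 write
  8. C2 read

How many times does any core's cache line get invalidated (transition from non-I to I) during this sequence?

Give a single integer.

Answer: 4

Derivation:
Op 1: C0 write [C0 write: invalidate none -> C0=M] -> [M,I,I] (invalidations this op: 0; running total: 0)
Op 2: C0 read [C0 read: already in M, no change] -> [M,I,I] (invalidations this op: 0; running total: 0)
Op 3: C2 write [C2 write: invalidate ['C0=M'] -> C2=M] -> [I,I,M] (invalidations this op: 1; running total: 1)
Op 4: C2 read [C2 read: already in M, no change] -> [I,I,M] (invalidations this op: 0; running total: 1)
Op 5: C1 write [C1 write: invalidate ['C2=M'] -> C1=M] -> [I,M,I] (invalidations this op: 1; running total: 2)
Op 6: C2 write [C2 write: invalidate ['C1=M'] -> C2=M] -> [I,I,M] (invalidations this op: 1; running total: 3)
Op 7: C0 write [C0 write: invalidate ['C2=M'] -> C0=M] -> [M,I,I] (invalidations this op: 1; running total: 4)
Op 8: C2 read [C2 read from I: others=['C0=M'] -> C2=S, others downsized to S] -> [S,I,S] (invalidations this op: 0; running total: 4)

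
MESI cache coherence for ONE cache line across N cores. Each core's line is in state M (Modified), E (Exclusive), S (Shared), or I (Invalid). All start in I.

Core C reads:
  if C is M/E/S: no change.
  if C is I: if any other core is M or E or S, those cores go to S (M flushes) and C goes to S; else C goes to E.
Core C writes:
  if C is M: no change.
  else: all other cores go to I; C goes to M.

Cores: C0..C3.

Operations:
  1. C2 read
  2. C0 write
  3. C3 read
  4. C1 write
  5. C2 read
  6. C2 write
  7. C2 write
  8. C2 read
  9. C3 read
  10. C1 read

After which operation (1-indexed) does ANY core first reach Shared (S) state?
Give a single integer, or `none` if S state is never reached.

Answer: 3

Derivation:
Op 1: C2 read [C2 read from I: no other sharers -> C2=E (exclusive)] -> [I,I,E,I]
Op 2: C0 write [C0 write: invalidate ['C2=E'] -> C0=M] -> [M,I,I,I]
Op 3: C3 read [C3 read from I: others=['C0=M'] -> C3=S, others downsized to S] -> [S,I,I,S]
  -> First S state at op 3; remaining ops need not be traced.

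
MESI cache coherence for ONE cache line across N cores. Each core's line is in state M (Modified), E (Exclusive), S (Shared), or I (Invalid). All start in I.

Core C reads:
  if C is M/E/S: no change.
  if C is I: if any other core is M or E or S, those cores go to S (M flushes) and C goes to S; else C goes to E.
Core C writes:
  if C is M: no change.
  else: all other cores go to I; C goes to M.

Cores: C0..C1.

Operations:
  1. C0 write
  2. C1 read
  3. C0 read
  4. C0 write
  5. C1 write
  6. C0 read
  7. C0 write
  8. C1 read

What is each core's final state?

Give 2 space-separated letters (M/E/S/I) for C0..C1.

Answer: S S

Derivation:
Op 1: C0 write [C0 write: invalidate none -> C0=M] -> [M,I]
Op 2: C1 read [C1 read from I: others=['C0=M'] -> C1=S, others downsized to S] -> [S,S]
Op 3: C0 read [C0 read: already in S, no change] -> [S,S]
Op 4: C0 write [C0 write: invalidate ['C1=S'] -> C0=M] -> [M,I]
Op 5: C1 write [C1 write: invalidate ['C0=M'] -> C1=M] -> [I,M]
Op 6: C0 read [C0 read from I: others=['C1=M'] -> C0=S, others downsized to S] -> [S,S]
Op 7: C0 write [C0 write: invalidate ['C1=S'] -> C0=M] -> [M,I]
Op 8: C1 read [C1 read from I: others=['C0=M'] -> C1=S, others downsized to S] -> [S,S]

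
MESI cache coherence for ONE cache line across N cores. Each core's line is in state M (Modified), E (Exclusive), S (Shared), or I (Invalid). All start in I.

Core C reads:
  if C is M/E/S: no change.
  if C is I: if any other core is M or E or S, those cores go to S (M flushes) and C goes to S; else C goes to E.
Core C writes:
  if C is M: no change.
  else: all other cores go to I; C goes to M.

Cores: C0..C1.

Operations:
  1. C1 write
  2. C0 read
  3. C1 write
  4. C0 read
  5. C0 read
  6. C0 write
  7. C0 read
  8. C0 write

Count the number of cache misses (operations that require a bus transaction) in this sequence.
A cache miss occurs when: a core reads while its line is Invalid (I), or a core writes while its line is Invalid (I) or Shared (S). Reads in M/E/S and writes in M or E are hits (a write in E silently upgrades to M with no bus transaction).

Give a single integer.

Answer: 5

Derivation:
Op 1: C1 write [C1 write: invalidate none -> C1=M] -> [I,M] [MISS #1: write from I]
Op 2: C0 read [C0 read from I: others=['C1=M'] -> C0=S, others downsized to S] -> [S,S] [MISS #2: read from I]
Op 3: C1 write [C1 write: invalidate ['C0=S'] -> C1=M] -> [I,M] [MISS #3: write from S]
Op 4: C0 read [C0 read from I: others=['C1=M'] -> C0=S, others downsized to S] -> [S,S] [MISS #4: read from I]
Op 5: C0 read [C0 read: already in S, no change] -> [S,S] [hit: read from S]
Op 6: C0 write [C0 write: invalidate ['C1=S'] -> C0=M] -> [M,I] [MISS #5: write from S]
Op 7: C0 read [C0 read: already in M, no change] -> [M,I] [hit: read from M]
Op 8: C0 write [C0 write: already M (modified), no change] -> [M,I] [hit: write from M]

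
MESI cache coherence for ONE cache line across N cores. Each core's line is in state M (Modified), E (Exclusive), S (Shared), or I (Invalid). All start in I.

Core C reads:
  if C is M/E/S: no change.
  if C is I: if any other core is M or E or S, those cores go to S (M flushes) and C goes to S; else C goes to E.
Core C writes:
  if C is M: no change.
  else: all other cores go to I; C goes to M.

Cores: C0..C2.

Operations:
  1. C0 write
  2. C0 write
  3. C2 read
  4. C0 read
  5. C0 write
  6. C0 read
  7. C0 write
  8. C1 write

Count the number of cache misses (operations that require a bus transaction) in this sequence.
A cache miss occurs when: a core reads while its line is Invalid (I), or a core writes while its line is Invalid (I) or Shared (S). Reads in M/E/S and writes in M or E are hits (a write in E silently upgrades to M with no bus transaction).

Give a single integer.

Op 1: C0 write [C0 write: invalidate none -> C0=M] -> [M,I,I] [MISS #1: write from I]
Op 2: C0 write [C0 write: already M (modified), no change] -> [M,I,I] [hit: write from M]
Op 3: C2 read [C2 read from I: others=['C0=M'] -> C2=S, others downsized to S] -> [S,I,S] [MISS #2: read from I]
Op 4: C0 read [C0 read: already in S, no change] -> [S,I,S] [hit: read from S]
Op 5: C0 write [C0 write: invalidate ['C2=S'] -> C0=M] -> [M,I,I] [MISS #3: write from S]
Op 6: C0 read [C0 read: already in M, no change] -> [M,I,I] [hit: read from M]
Op 7: C0 write [C0 write: already M (modified), no change] -> [M,I,I] [hit: write from M]
Op 8: C1 write [C1 write: invalidate ['C0=M'] -> C1=M] -> [I,M,I] [MISS #4: write from I]

Answer: 4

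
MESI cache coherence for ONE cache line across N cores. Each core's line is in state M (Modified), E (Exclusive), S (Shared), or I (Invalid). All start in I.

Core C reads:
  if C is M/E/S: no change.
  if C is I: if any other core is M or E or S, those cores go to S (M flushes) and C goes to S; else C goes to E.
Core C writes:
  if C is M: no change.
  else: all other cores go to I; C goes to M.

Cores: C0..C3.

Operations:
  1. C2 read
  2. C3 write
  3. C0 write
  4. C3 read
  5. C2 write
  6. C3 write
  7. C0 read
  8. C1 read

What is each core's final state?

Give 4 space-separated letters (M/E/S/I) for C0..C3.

Answer: S S I S

Derivation:
Op 1: C2 read [C2 read from I: no other sharers -> C2=E (exclusive)] -> [I,I,E,I]
Op 2: C3 write [C3 write: invalidate ['C2=E'] -> C3=M] -> [I,I,I,M]
Op 3: C0 write [C0 write: invalidate ['C3=M'] -> C0=M] -> [M,I,I,I]
Op 4: C3 read [C3 read from I: others=['C0=M'] -> C3=S, others downsized to S] -> [S,I,I,S]
Op 5: C2 write [C2 write: invalidate ['C0=S', 'C3=S'] -> C2=M] -> [I,I,M,I]
Op 6: C3 write [C3 write: invalidate ['C2=M'] -> C3=M] -> [I,I,I,M]
Op 7: C0 read [C0 read from I: others=['C3=M'] -> C0=S, others downsized to S] -> [S,I,I,S]
Op 8: C1 read [C1 read from I: others=['C0=S', 'C3=S'] -> C1=S, others downsized to S] -> [S,S,I,S]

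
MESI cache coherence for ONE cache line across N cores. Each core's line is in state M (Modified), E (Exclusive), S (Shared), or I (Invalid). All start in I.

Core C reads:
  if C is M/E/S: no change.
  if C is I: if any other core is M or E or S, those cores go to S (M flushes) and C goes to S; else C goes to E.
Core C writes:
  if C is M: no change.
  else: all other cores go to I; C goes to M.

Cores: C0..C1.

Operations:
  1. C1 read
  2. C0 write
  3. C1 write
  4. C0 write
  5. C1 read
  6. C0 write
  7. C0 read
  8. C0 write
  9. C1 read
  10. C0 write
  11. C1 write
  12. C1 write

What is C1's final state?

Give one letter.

Op 1: C1 read [C1 read from I: no other sharers -> C1=E (exclusive)] -> [I,E]
Op 2: C0 write [C0 write: invalidate ['C1=E'] -> C0=M] -> [M,I]
Op 3: C1 write [C1 write: invalidate ['C0=M'] -> C1=M] -> [I,M]
Op 4: C0 write [C0 write: invalidate ['C1=M'] -> C0=M] -> [M,I]
Op 5: C1 read [C1 read from I: others=['C0=M'] -> C1=S, others downsized to S] -> [S,S]
Op 6: C0 write [C0 write: invalidate ['C1=S'] -> C0=M] -> [M,I]
Op 7: C0 read [C0 read: already in M, no change] -> [M,I]
Op 8: C0 write [C0 write: already M (modified), no change] -> [M,I]
Op 9: C1 read [C1 read from I: others=['C0=M'] -> C1=S, others downsized to S] -> [S,S]
Op 10: C0 write [C0 write: invalidate ['C1=S'] -> C0=M] -> [M,I]
Op 11: C1 write [C1 write: invalidate ['C0=M'] -> C1=M] -> [I,M]
Op 12: C1 write [C1 write: already M (modified), no change] -> [I,M]

Answer: M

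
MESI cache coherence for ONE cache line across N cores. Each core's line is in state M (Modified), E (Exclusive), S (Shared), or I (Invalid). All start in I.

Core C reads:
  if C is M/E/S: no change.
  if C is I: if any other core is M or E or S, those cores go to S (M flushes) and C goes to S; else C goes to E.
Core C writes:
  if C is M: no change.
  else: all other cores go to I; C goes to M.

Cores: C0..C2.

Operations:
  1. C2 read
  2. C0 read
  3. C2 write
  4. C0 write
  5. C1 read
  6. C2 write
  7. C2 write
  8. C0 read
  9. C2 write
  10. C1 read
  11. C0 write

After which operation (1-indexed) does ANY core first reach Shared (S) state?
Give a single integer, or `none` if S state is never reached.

Op 1: C2 read [C2 read from I: no other sharers -> C2=E (exclusive)] -> [I,I,E]
Op 2: C0 read [C0 read from I: others=['C2=E'] -> C0=S, others downsized to S] -> [S,I,S]
  -> First S state at op 2; remaining ops need not be traced.

Answer: 2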